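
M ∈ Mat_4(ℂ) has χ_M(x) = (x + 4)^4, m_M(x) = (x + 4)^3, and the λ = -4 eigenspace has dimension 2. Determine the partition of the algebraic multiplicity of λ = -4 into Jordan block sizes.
Block sizes for λ = -4: [3, 1]

Step 1 — from the characteristic polynomial, algebraic multiplicity of λ = -4 is 4. From dim ker(M − (-4)·I) = 2, there are exactly 2 Jordan blocks for λ = -4.
Step 2 — from the minimal polynomial, the factor (x + 4)^3 tells us the largest block for λ = -4 has size 3.
Step 3 — with total size 4, 2 blocks, and largest block 3, the block sizes (in nonincreasing order) are [3, 1].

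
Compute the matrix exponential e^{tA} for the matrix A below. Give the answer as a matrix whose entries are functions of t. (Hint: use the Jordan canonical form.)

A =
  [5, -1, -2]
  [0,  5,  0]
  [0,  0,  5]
e^{tA} =
  [exp(5*t), -t*exp(5*t), -2*t*exp(5*t)]
  [0, exp(5*t), 0]
  [0, 0, exp(5*t)]

Strategy: write A = P · J · P⁻¹ where J is a Jordan canonical form, so e^{tA} = P · e^{tJ} · P⁻¹, and e^{tJ} can be computed block-by-block.

A has Jordan form
J =
  [5, 1, 0]
  [0, 5, 0]
  [0, 0, 5]
(up to reordering of blocks).

Per-block formulas:
  For a 1×1 block at λ = 5: exp(t · [5]) = [e^(5t)].
  For a 2×2 Jordan block J_2(5): exp(t · J_2(5)) = e^(5t)·(I + t·N), where N is the 2×2 nilpotent shift.

After assembling e^{tJ} and conjugating by P, we get:

e^{tA} =
  [exp(5*t), -t*exp(5*t), -2*t*exp(5*t)]
  [0, exp(5*t), 0]
  [0, 0, exp(5*t)]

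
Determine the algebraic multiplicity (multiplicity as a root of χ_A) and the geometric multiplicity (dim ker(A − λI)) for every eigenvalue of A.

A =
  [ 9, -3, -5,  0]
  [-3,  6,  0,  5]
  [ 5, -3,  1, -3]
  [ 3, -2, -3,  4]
λ = 5: alg = 4, geom = 2

Step 1 — factor the characteristic polynomial to read off the algebraic multiplicities:
  χ_A(x) = (x - 5)^4

Step 2 — compute geometric multiplicities via the rank-nullity identity g(λ) = n − rank(A − λI):
  rank(A − (5)·I) = 2, so dim ker(A − (5)·I) = n − 2 = 2

Summary:
  λ = 5: algebraic multiplicity = 4, geometric multiplicity = 2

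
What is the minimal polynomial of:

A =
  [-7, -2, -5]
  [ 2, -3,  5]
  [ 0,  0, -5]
x^2 + 10*x + 25

The characteristic polynomial is χ_A(x) = (x + 5)^3, so the eigenvalues are known. The minimal polynomial is
  m_A(x) = Π_λ (x − λ)^{k_λ}
where k_λ is the size of the *largest* Jordan block for λ (equivalently, the smallest k with (A − λI)^k v = 0 for every generalised eigenvector v of λ).

  λ = -5: largest Jordan block has size 2, contributing (x + 5)^2

So m_A(x) = (x + 5)^2 = x^2 + 10*x + 25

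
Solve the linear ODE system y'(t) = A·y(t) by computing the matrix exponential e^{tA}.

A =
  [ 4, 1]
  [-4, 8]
e^{tA} =
  [-2*t*exp(6*t) + exp(6*t), t*exp(6*t)]
  [-4*t*exp(6*t), 2*t*exp(6*t) + exp(6*t)]

Strategy: write A = P · J · P⁻¹ where J is a Jordan canonical form, so e^{tA} = P · e^{tJ} · P⁻¹, and e^{tJ} can be computed block-by-block.

A has Jordan form
J =
  [6, 1]
  [0, 6]
(up to reordering of blocks).

Per-block formulas:
  For a 2×2 Jordan block J_2(6): exp(t · J_2(6)) = e^(6t)·(I + t·N), where N is the 2×2 nilpotent shift.

After assembling e^{tJ} and conjugating by P, we get:

e^{tA} =
  [-2*t*exp(6*t) + exp(6*t), t*exp(6*t)]
  [-4*t*exp(6*t), 2*t*exp(6*t) + exp(6*t)]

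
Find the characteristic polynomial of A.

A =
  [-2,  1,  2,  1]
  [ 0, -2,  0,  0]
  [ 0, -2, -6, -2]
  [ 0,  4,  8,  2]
x^4 + 8*x^3 + 24*x^2 + 32*x + 16

Expanding det(x·I − A) (e.g. by cofactor expansion or by noting that A is similar to its Jordan form J, which has the same characteristic polynomial as A) gives
  χ_A(x) = x^4 + 8*x^3 + 24*x^2 + 32*x + 16
which factors as (x + 2)^4. The eigenvalues (with algebraic multiplicities) are λ = -2 with multiplicity 4.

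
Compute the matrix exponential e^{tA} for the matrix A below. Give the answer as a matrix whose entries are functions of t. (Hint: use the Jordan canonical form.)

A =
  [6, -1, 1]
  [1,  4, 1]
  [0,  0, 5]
e^{tA} =
  [t*exp(5*t) + exp(5*t), -t*exp(5*t), t*exp(5*t)]
  [t*exp(5*t), -t*exp(5*t) + exp(5*t), t*exp(5*t)]
  [0, 0, exp(5*t)]

Strategy: write A = P · J · P⁻¹ where J is a Jordan canonical form, so e^{tA} = P · e^{tJ} · P⁻¹, and e^{tJ} can be computed block-by-block.

A has Jordan form
J =
  [5, 1, 0]
  [0, 5, 0]
  [0, 0, 5]
(up to reordering of blocks).

Per-block formulas:
  For a 2×2 Jordan block J_2(5): exp(t · J_2(5)) = e^(5t)·(I + t·N), where N is the 2×2 nilpotent shift.
  For a 1×1 block at λ = 5: exp(t · [5]) = [e^(5t)].

After assembling e^{tJ} and conjugating by P, we get:

e^{tA} =
  [t*exp(5*t) + exp(5*t), -t*exp(5*t), t*exp(5*t)]
  [t*exp(5*t), -t*exp(5*t) + exp(5*t), t*exp(5*t)]
  [0, 0, exp(5*t)]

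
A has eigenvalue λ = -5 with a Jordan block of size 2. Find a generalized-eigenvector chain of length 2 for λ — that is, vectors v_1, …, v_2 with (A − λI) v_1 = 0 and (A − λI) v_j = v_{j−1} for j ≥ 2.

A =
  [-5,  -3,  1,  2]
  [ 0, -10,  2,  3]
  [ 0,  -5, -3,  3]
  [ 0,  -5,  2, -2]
A Jordan chain for λ = -5 of length 2:
v_1 = (-3, -5, -5, -5)ᵀ
v_2 = (0, 1, 0, 0)ᵀ

Let N = A − (-5)·I. We want v_2 with N^2 v_2 = 0 but N^1 v_2 ≠ 0; then v_{j-1} := N · v_j for j = 2, …, 2.

Pick v_2 = (0, 1, 0, 0)ᵀ.
Then v_1 = N · v_2 = (-3, -5, -5, -5)ᵀ.

Sanity check: (A − (-5)·I) v_1 = (0, 0, 0, 0)ᵀ = 0. ✓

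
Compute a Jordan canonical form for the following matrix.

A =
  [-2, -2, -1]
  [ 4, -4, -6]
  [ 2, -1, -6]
J_3(-4)

The characteristic polynomial is
  det(x·I − A) = x^3 + 12*x^2 + 48*x + 64 = (x + 4)^3

Eigenvalues and multiplicities (the geometric multiplicity of λ is n − rank(A − λI), which equals the number of Jordan blocks for λ):
  λ = -4: algebraic multiplicity = 3, geometric multiplicity = 1

Determining the block sizes for each eigenvalue:
  λ = -4: one block (gm = 1), so the single block has size am = 3 → block sizes [3]

Assembling the blocks gives a Jordan form
J =
  [-4,  1,  0]
  [ 0, -4,  1]
  [ 0,  0, -4]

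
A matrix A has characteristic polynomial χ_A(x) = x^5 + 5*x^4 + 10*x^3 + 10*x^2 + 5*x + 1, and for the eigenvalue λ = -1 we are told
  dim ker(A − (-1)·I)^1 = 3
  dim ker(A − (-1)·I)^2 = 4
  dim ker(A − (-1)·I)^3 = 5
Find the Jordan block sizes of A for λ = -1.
Block sizes for λ = -1: [3, 1, 1]

From the dimensions of kernels of powers, the number of Jordan blocks of size at least j is d_j − d_{j−1} where d_j = dim ker(N^j) (with d_0 = 0). Computing the differences gives [3, 1, 1].
The number of blocks of size exactly k is (#blocks of size ≥ k) − (#blocks of size ≥ k + 1), so the partition is: 2 block(s) of size 1, 1 block(s) of size 3.
In nonincreasing order the block sizes are [3, 1, 1].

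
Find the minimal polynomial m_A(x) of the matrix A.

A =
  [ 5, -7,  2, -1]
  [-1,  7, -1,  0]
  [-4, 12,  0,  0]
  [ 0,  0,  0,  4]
x^3 - 12*x^2 + 48*x - 64

The characteristic polynomial is χ_A(x) = (x - 4)^4, so the eigenvalues are known. The minimal polynomial is
  m_A(x) = Π_λ (x − λ)^{k_λ}
where k_λ is the size of the *largest* Jordan block for λ (equivalently, the smallest k with (A − λI)^k v = 0 for every generalised eigenvector v of λ).

  λ = 4: largest Jordan block has size 3, contributing (x − 4)^3

So m_A(x) = (x - 4)^3 = x^3 - 12*x^2 + 48*x - 64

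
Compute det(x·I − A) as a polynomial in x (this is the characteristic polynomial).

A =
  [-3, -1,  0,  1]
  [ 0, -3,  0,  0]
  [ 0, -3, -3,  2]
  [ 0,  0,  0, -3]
x^4 + 12*x^3 + 54*x^2 + 108*x + 81

Expanding det(x·I − A) (e.g. by cofactor expansion or by noting that A is similar to its Jordan form J, which has the same characteristic polynomial as A) gives
  χ_A(x) = x^4 + 12*x^3 + 54*x^2 + 108*x + 81
which factors as (x + 3)^4. The eigenvalues (with algebraic multiplicities) are λ = -3 with multiplicity 4.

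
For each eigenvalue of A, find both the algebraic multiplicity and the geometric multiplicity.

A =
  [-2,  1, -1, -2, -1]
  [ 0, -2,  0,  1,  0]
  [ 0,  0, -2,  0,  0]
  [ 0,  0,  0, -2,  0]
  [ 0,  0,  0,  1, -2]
λ = -2: alg = 5, geom = 3

Step 1 — factor the characteristic polynomial to read off the algebraic multiplicities:
  χ_A(x) = (x + 2)^5

Step 2 — compute geometric multiplicities via the rank-nullity identity g(λ) = n − rank(A − λI):
  rank(A − (-2)·I) = 2, so dim ker(A − (-2)·I) = n − 2 = 3

Summary:
  λ = -2: algebraic multiplicity = 5, geometric multiplicity = 3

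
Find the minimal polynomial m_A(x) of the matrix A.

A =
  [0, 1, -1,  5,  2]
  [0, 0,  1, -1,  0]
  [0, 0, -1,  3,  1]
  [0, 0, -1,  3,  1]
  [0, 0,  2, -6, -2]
x^3

The characteristic polynomial is χ_A(x) = x^5, so the eigenvalues are known. The minimal polynomial is
  m_A(x) = Π_λ (x − λ)^{k_λ}
where k_λ is the size of the *largest* Jordan block for λ (equivalently, the smallest k with (A − λI)^k v = 0 for every generalised eigenvector v of λ).

  λ = 0: largest Jordan block has size 3, contributing (x − 0)^3

So m_A(x) = x^3 = x^3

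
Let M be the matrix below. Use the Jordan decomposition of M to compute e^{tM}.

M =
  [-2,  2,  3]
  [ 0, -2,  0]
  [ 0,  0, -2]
e^{tM} =
  [exp(-2*t), 2*t*exp(-2*t), 3*t*exp(-2*t)]
  [0, exp(-2*t), 0]
  [0, 0, exp(-2*t)]

Strategy: write M = P · J · P⁻¹ where J is a Jordan canonical form, so e^{tM} = P · e^{tJ} · P⁻¹, and e^{tJ} can be computed block-by-block.

M has Jordan form
J =
  [-2,  1,  0]
  [ 0, -2,  0]
  [ 0,  0, -2]
(up to reordering of blocks).

Per-block formulas:
  For a 2×2 Jordan block J_2(-2): exp(t · J_2(-2)) = e^(-2t)·(I + t·N), where N is the 2×2 nilpotent shift.
  For a 1×1 block at λ = -2: exp(t · [-2]) = [e^(-2t)].

After assembling e^{tJ} and conjugating by P, we get:

e^{tM} =
  [exp(-2*t), 2*t*exp(-2*t), 3*t*exp(-2*t)]
  [0, exp(-2*t), 0]
  [0, 0, exp(-2*t)]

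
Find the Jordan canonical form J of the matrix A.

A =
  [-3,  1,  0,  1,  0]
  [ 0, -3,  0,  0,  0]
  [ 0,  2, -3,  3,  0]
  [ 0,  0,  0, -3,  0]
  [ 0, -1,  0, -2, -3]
J_2(-3) ⊕ J_2(-3) ⊕ J_1(-3)

The characteristic polynomial is
  det(x·I − A) = x^5 + 15*x^4 + 90*x^3 + 270*x^2 + 405*x + 243 = (x + 3)^5

Eigenvalues and multiplicities (the geometric multiplicity of λ is n − rank(A − λI), which equals the number of Jordan blocks for λ):
  λ = -3: algebraic multiplicity = 5, geometric multiplicity = 3

Determining the block sizes for each eigenvalue:
  λ = -3: with am = 5 and gm = 3, the partition is not yet determined (e.g. several partitions of 5 into 3 parts exist). Let N = A − (-3)·I. Computing rank(N^1) = 2, rank(N^2) = 0; the number of blocks of size ≥ j is rank(N^{j−1}) − rank(N^j), giving [3, 2]. So we have 2 block(s) of size 2, 1 block(s) of size 1 → block sizes [2, 2, 1]

Assembling the blocks gives a Jordan form
J =
  [-3,  1,  0,  0,  0]
  [ 0, -3,  0,  0,  0]
  [ 0,  0, -3,  1,  0]
  [ 0,  0,  0, -3,  0]
  [ 0,  0,  0,  0, -3]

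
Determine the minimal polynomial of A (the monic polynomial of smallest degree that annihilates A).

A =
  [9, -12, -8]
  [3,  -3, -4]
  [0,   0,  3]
x^2 - 6*x + 9

The characteristic polynomial is χ_A(x) = (x - 3)^3, so the eigenvalues are known. The minimal polynomial is
  m_A(x) = Π_λ (x − λ)^{k_λ}
where k_λ is the size of the *largest* Jordan block for λ (equivalently, the smallest k with (A − λI)^k v = 0 for every generalised eigenvector v of λ).

  λ = 3: largest Jordan block has size 2, contributing (x − 3)^2

So m_A(x) = (x - 3)^2 = x^2 - 6*x + 9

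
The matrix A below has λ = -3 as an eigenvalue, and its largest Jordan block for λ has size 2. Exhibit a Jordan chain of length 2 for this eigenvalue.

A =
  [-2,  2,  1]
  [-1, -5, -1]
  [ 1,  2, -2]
A Jordan chain for λ = -3 of length 2:
v_1 = (1, -1, 1)ᵀ
v_2 = (1, 0, 0)ᵀ

Let N = A − (-3)·I. We want v_2 with N^2 v_2 = 0 but N^1 v_2 ≠ 0; then v_{j-1} := N · v_j for j = 2, …, 2.

Pick v_2 = (1, 0, 0)ᵀ.
Then v_1 = N · v_2 = (1, -1, 1)ᵀ.

Sanity check: (A − (-3)·I) v_1 = (0, 0, 0)ᵀ = 0. ✓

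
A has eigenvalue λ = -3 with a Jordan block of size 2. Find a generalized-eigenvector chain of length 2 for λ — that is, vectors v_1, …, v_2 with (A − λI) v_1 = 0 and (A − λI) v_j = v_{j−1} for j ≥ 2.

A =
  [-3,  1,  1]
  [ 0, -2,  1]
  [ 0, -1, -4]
A Jordan chain for λ = -3 of length 2:
v_1 = (1, 1, -1)ᵀ
v_2 = (0, 1, 0)ᵀ

Let N = A − (-3)·I. We want v_2 with N^2 v_2 = 0 but N^1 v_2 ≠ 0; then v_{j-1} := N · v_j for j = 2, …, 2.

Pick v_2 = (0, 1, 0)ᵀ.
Then v_1 = N · v_2 = (1, 1, -1)ᵀ.

Sanity check: (A − (-3)·I) v_1 = (0, 0, 0)ᵀ = 0. ✓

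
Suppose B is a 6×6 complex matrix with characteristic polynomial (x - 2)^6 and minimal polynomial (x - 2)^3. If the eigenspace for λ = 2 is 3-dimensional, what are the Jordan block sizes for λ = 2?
Block sizes for λ = 2: [3, 2, 1]

Step 1 — from the characteristic polynomial, algebraic multiplicity of λ = 2 is 6. From dim ker(B − (2)·I) = 3, there are exactly 3 Jordan blocks for λ = 2.
Step 2 — from the minimal polynomial, the factor (x − 2)^3 tells us the largest block for λ = 2 has size 3.
Step 3 — with total size 6, 3 blocks, and largest block 3, the block sizes (in nonincreasing order) are [3, 2, 1].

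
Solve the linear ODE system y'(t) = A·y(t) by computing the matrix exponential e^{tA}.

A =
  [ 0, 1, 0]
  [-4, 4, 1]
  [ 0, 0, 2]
e^{tA} =
  [-2*t*exp(2*t) + exp(2*t), t*exp(2*t), t^2*exp(2*t)/2]
  [-4*t*exp(2*t), 2*t*exp(2*t) + exp(2*t), t^2*exp(2*t) + t*exp(2*t)]
  [0, 0, exp(2*t)]

Strategy: write A = P · J · P⁻¹ where J is a Jordan canonical form, so e^{tA} = P · e^{tJ} · P⁻¹, and e^{tJ} can be computed block-by-block.

A has Jordan form
J =
  [2, 1, 0]
  [0, 2, 1]
  [0, 0, 2]
(up to reordering of blocks).

Per-block formulas:
  For a 3×3 Jordan block J_3(2): exp(t · J_3(2)) = e^(2t)·(I + t·N + (t^2/2)·N^2), where N is the 3×3 nilpotent shift.

After assembling e^{tJ} and conjugating by P, we get:

e^{tA} =
  [-2*t*exp(2*t) + exp(2*t), t*exp(2*t), t^2*exp(2*t)/2]
  [-4*t*exp(2*t), 2*t*exp(2*t) + exp(2*t), t^2*exp(2*t) + t*exp(2*t)]
  [0, 0, exp(2*t)]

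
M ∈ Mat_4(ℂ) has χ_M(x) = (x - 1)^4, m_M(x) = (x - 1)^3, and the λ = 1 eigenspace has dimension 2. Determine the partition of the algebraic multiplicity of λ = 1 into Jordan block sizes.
Block sizes for λ = 1: [3, 1]

Step 1 — from the characteristic polynomial, algebraic multiplicity of λ = 1 is 4. From dim ker(M − (1)·I) = 2, there are exactly 2 Jordan blocks for λ = 1.
Step 2 — from the minimal polynomial, the factor (x − 1)^3 tells us the largest block for λ = 1 has size 3.
Step 3 — with total size 4, 2 blocks, and largest block 3, the block sizes (in nonincreasing order) are [3, 1].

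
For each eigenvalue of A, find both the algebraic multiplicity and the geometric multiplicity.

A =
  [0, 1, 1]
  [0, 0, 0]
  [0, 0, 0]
λ = 0: alg = 3, geom = 2

Step 1 — factor the characteristic polynomial to read off the algebraic multiplicities:
  χ_A(x) = x^3

Step 2 — compute geometric multiplicities via the rank-nullity identity g(λ) = n − rank(A − λI):
  rank(A − (0)·I) = 1, so dim ker(A − (0)·I) = n − 1 = 2

Summary:
  λ = 0: algebraic multiplicity = 3, geometric multiplicity = 2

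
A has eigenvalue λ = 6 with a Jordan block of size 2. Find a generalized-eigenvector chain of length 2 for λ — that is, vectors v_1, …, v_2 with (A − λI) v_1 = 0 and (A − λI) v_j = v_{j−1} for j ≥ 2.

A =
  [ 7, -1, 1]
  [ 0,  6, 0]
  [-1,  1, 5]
A Jordan chain for λ = 6 of length 2:
v_1 = (1, 0, -1)ᵀ
v_2 = (1, 0, 0)ᵀ

Let N = A − (6)·I. We want v_2 with N^2 v_2 = 0 but N^1 v_2 ≠ 0; then v_{j-1} := N · v_j for j = 2, …, 2.

Pick v_2 = (1, 0, 0)ᵀ.
Then v_1 = N · v_2 = (1, 0, -1)ᵀ.

Sanity check: (A − (6)·I) v_1 = (0, 0, 0)ᵀ = 0. ✓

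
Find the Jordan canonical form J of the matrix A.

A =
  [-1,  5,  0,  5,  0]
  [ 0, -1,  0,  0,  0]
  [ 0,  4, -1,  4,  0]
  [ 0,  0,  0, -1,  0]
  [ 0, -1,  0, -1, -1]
J_2(-1) ⊕ J_1(-1) ⊕ J_1(-1) ⊕ J_1(-1)

The characteristic polynomial is
  det(x·I − A) = x^5 + 5*x^4 + 10*x^3 + 10*x^2 + 5*x + 1 = (x + 1)^5

Eigenvalues and multiplicities (the geometric multiplicity of λ is n − rank(A − λI), which equals the number of Jordan blocks for λ):
  λ = -1: algebraic multiplicity = 5, geometric multiplicity = 4

Determining the block sizes for each eigenvalue:
  λ = -1: 4 blocks summing to 5 forces exactly one block of size 2 and the rest size 1 → block sizes [2, 1, 1, 1]

Assembling the blocks gives a Jordan form
J =
  [-1,  1,  0,  0,  0]
  [ 0, -1,  0,  0,  0]
  [ 0,  0, -1,  0,  0]
  [ 0,  0,  0, -1,  0]
  [ 0,  0,  0,  0, -1]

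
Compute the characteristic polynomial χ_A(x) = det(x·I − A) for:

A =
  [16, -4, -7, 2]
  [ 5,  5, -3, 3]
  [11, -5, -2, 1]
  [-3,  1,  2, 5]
x^4 - 24*x^3 + 216*x^2 - 864*x + 1296

Expanding det(x·I − A) (e.g. by cofactor expansion or by noting that A is similar to its Jordan form J, which has the same characteristic polynomial as A) gives
  χ_A(x) = x^4 - 24*x^3 + 216*x^2 - 864*x + 1296
which factors as (x - 6)^4. The eigenvalues (with algebraic multiplicities) are λ = 6 with multiplicity 4.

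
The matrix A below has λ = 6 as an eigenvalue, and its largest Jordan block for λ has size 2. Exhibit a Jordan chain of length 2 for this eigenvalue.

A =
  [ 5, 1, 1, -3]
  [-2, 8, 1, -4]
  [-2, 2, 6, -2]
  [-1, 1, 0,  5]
A Jordan chain for λ = 6 of length 2:
v_1 = (-1, -2, -2, -1)ᵀ
v_2 = (1, 0, 0, 0)ᵀ

Let N = A − (6)·I. We want v_2 with N^2 v_2 = 0 but N^1 v_2 ≠ 0; then v_{j-1} := N · v_j for j = 2, …, 2.

Pick v_2 = (1, 0, 0, 0)ᵀ.
Then v_1 = N · v_2 = (-1, -2, -2, -1)ᵀ.

Sanity check: (A − (6)·I) v_1 = (0, 0, 0, 0)ᵀ = 0. ✓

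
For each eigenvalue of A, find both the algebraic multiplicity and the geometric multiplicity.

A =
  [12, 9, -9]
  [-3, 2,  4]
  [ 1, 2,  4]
λ = 6: alg = 3, geom = 1

Step 1 — factor the characteristic polynomial to read off the algebraic multiplicities:
  χ_A(x) = (x - 6)^3

Step 2 — compute geometric multiplicities via the rank-nullity identity g(λ) = n − rank(A − λI):
  rank(A − (6)·I) = 2, so dim ker(A − (6)·I) = n − 2 = 1

Summary:
  λ = 6: algebraic multiplicity = 3, geometric multiplicity = 1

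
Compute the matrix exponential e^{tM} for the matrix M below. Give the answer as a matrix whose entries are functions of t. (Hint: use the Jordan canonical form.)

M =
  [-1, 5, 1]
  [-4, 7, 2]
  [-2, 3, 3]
e^{tM} =
  [-3*t^2*exp(3*t) - 4*t*exp(3*t) + exp(3*t), 3*t^2*exp(3*t)/2 + 5*t*exp(3*t), 3*t^2*exp(3*t) + t*exp(3*t)]
  [-2*t^2*exp(3*t) - 4*t*exp(3*t), t^2*exp(3*t) + 4*t*exp(3*t) + exp(3*t), 2*t^2*exp(3*t) + 2*t*exp(3*t)]
  [-2*t^2*exp(3*t) - 2*t*exp(3*t), t^2*exp(3*t) + 3*t*exp(3*t), 2*t^2*exp(3*t) + exp(3*t)]

Strategy: write M = P · J · P⁻¹ where J is a Jordan canonical form, so e^{tM} = P · e^{tJ} · P⁻¹, and e^{tJ} can be computed block-by-block.

M has Jordan form
J =
  [3, 1, 0]
  [0, 3, 1]
  [0, 0, 3]
(up to reordering of blocks).

Per-block formulas:
  For a 3×3 Jordan block J_3(3): exp(t · J_3(3)) = e^(3t)·(I + t·N + (t^2/2)·N^2), where N is the 3×3 nilpotent shift.

After assembling e^{tJ} and conjugating by P, we get:

e^{tM} =
  [-3*t^2*exp(3*t) - 4*t*exp(3*t) + exp(3*t), 3*t^2*exp(3*t)/2 + 5*t*exp(3*t), 3*t^2*exp(3*t) + t*exp(3*t)]
  [-2*t^2*exp(3*t) - 4*t*exp(3*t), t^2*exp(3*t) + 4*t*exp(3*t) + exp(3*t), 2*t^2*exp(3*t) + 2*t*exp(3*t)]
  [-2*t^2*exp(3*t) - 2*t*exp(3*t), t^2*exp(3*t) + 3*t*exp(3*t), 2*t^2*exp(3*t) + exp(3*t)]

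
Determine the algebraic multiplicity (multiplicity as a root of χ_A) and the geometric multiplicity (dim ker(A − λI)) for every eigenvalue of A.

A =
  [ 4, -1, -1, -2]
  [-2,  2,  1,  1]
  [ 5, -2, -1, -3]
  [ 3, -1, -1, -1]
λ = 1: alg = 4, geom = 2

Step 1 — factor the characteristic polynomial to read off the algebraic multiplicities:
  χ_A(x) = (x - 1)^4

Step 2 — compute geometric multiplicities via the rank-nullity identity g(λ) = n − rank(A − λI):
  rank(A − (1)·I) = 2, so dim ker(A − (1)·I) = n − 2 = 2

Summary:
  λ = 1: algebraic multiplicity = 4, geometric multiplicity = 2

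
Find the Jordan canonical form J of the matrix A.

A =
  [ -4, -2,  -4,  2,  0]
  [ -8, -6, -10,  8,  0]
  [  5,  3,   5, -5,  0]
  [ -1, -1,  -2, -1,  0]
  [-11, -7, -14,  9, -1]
J_1(-2) ⊕ J_1(-2) ⊕ J_2(-1) ⊕ J_1(-1)

The characteristic polynomial is
  det(x·I − A) = x^5 + 7*x^4 + 19*x^3 + 25*x^2 + 16*x + 4 = (x + 1)^3*(x + 2)^2

Eigenvalues and multiplicities (the geometric multiplicity of λ is n − rank(A − λI), which equals the number of Jordan blocks for λ):
  λ = -2: algebraic multiplicity = 2, geometric multiplicity = 2
  λ = -1: algebraic multiplicity = 3, geometric multiplicity = 2

Determining the block sizes for each eigenvalue:
  λ = -2: gm = am = 2, so every block has size 1 → block sizes [1, 1]
  λ = -1: 2 blocks summing to 3 forces exactly one block of size 2 and the rest size 1 → block sizes [2, 1]

Assembling the blocks gives a Jordan form
J =
  [-2,  0,  0,  0,  0]
  [ 0, -2,  0,  0,  0]
  [ 0,  0, -1,  1,  0]
  [ 0,  0,  0, -1,  0]
  [ 0,  0,  0,  0, -1]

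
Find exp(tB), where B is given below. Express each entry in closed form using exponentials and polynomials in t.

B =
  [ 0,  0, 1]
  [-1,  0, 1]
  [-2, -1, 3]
e^{tB} =
  [-t^2*exp(t)/2 - t*exp(t) + exp(t), -t^2*exp(t)/2, t^2*exp(t)/2 + t*exp(t)]
  [-t*exp(t), -t*exp(t) + exp(t), t*exp(t)]
  [-t^2*exp(t)/2 - 2*t*exp(t), -t^2*exp(t)/2 - t*exp(t), t^2*exp(t)/2 + 2*t*exp(t) + exp(t)]

Strategy: write B = P · J · P⁻¹ where J is a Jordan canonical form, so e^{tB} = P · e^{tJ} · P⁻¹, and e^{tJ} can be computed block-by-block.

B has Jordan form
J =
  [1, 1, 0]
  [0, 1, 1]
  [0, 0, 1]
(up to reordering of blocks).

Per-block formulas:
  For a 3×3 Jordan block J_3(1): exp(t · J_3(1)) = e^(1t)·(I + t·N + (t^2/2)·N^2), where N is the 3×3 nilpotent shift.

After assembling e^{tJ} and conjugating by P, we get:

e^{tB} =
  [-t^2*exp(t)/2 - t*exp(t) + exp(t), -t^2*exp(t)/2, t^2*exp(t)/2 + t*exp(t)]
  [-t*exp(t), -t*exp(t) + exp(t), t*exp(t)]
  [-t^2*exp(t)/2 - 2*t*exp(t), -t^2*exp(t)/2 - t*exp(t), t^2*exp(t)/2 + 2*t*exp(t) + exp(t)]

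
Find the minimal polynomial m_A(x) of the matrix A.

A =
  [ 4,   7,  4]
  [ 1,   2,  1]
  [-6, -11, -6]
x^3

The characteristic polynomial is χ_A(x) = x^3, so the eigenvalues are known. The minimal polynomial is
  m_A(x) = Π_λ (x − λ)^{k_λ}
where k_λ is the size of the *largest* Jordan block for λ (equivalently, the smallest k with (A − λI)^k v = 0 for every generalised eigenvector v of λ).

  λ = 0: largest Jordan block has size 3, contributing (x − 0)^3

So m_A(x) = x^3 = x^3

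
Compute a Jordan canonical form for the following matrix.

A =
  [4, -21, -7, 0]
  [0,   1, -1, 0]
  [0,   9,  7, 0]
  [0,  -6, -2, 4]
J_2(4) ⊕ J_1(4) ⊕ J_1(4)

The characteristic polynomial is
  det(x·I − A) = x^4 - 16*x^3 + 96*x^2 - 256*x + 256 = (x - 4)^4

Eigenvalues and multiplicities (the geometric multiplicity of λ is n − rank(A − λI), which equals the number of Jordan blocks for λ):
  λ = 4: algebraic multiplicity = 4, geometric multiplicity = 3

Determining the block sizes for each eigenvalue:
  λ = 4: 3 blocks summing to 4 forces exactly one block of size 2 and the rest size 1 → block sizes [2, 1, 1]

Assembling the blocks gives a Jordan form
J =
  [4, 1, 0, 0]
  [0, 4, 0, 0]
  [0, 0, 4, 0]
  [0, 0, 0, 4]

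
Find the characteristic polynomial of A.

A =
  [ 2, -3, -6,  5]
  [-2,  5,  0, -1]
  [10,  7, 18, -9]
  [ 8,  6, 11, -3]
x^4 - 22*x^3 + 180*x^2 - 648*x + 864

Expanding det(x·I − A) (e.g. by cofactor expansion or by noting that A is similar to its Jordan form J, which has the same characteristic polynomial as A) gives
  χ_A(x) = x^4 - 22*x^3 + 180*x^2 - 648*x + 864
which factors as (x - 6)^3*(x - 4). The eigenvalues (with algebraic multiplicities) are λ = 4 with multiplicity 1, λ = 6 with multiplicity 3.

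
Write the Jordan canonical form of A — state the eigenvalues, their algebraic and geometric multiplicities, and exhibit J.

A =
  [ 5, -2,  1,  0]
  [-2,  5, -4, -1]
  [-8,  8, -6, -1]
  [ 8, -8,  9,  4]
J_1(-1) ⊕ J_3(3)

The characteristic polynomial is
  det(x·I − A) = x^4 - 8*x^3 + 18*x^2 - 27 = (x - 3)^3*(x + 1)

Eigenvalues and multiplicities (the geometric multiplicity of λ is n − rank(A − λI), which equals the number of Jordan blocks for λ):
  λ = -1: algebraic multiplicity = 1, geometric multiplicity = 1
  λ = 3: algebraic multiplicity = 3, geometric multiplicity = 1

Determining the block sizes for each eigenvalue:
  λ = -1: one block (gm = 1), so the single block has size am = 1 → block sizes [1]
  λ = 3: one block (gm = 1), so the single block has size am = 3 → block sizes [3]

Assembling the blocks gives a Jordan form
J =
  [-1, 0, 0, 0]
  [ 0, 3, 1, 0]
  [ 0, 0, 3, 1]
  [ 0, 0, 0, 3]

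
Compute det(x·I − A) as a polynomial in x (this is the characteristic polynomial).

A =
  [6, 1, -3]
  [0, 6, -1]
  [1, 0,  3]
x^3 - 15*x^2 + 75*x - 125

Expanding det(x·I − A) (e.g. by cofactor expansion or by noting that A is similar to its Jordan form J, which has the same characteristic polynomial as A) gives
  χ_A(x) = x^3 - 15*x^2 + 75*x - 125
which factors as (x - 5)^3. The eigenvalues (with algebraic multiplicities) are λ = 5 with multiplicity 3.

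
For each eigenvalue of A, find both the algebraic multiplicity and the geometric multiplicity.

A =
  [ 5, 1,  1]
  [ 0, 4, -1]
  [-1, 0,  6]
λ = 5: alg = 3, geom = 1

Step 1 — factor the characteristic polynomial to read off the algebraic multiplicities:
  χ_A(x) = (x - 5)^3

Step 2 — compute geometric multiplicities via the rank-nullity identity g(λ) = n − rank(A − λI):
  rank(A − (5)·I) = 2, so dim ker(A − (5)·I) = n − 2 = 1

Summary:
  λ = 5: algebraic multiplicity = 3, geometric multiplicity = 1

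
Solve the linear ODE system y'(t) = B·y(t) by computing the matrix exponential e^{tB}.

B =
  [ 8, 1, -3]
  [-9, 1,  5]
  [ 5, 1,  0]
e^{tB} =
  [t^2*exp(3*t)/2 + 5*t*exp(3*t) + exp(3*t), t*exp(3*t), -t^2*exp(3*t)/2 - 3*t*exp(3*t)]
  [-t^2*exp(3*t) - 9*t*exp(3*t), -2*t*exp(3*t) + exp(3*t), t^2*exp(3*t) + 5*t*exp(3*t)]
  [t^2*exp(3*t)/2 + 5*t*exp(3*t), t*exp(3*t), -t^2*exp(3*t)/2 - 3*t*exp(3*t) + exp(3*t)]

Strategy: write B = P · J · P⁻¹ where J is a Jordan canonical form, so e^{tB} = P · e^{tJ} · P⁻¹, and e^{tJ} can be computed block-by-block.

B has Jordan form
J =
  [3, 1, 0]
  [0, 3, 1]
  [0, 0, 3]
(up to reordering of blocks).

Per-block formulas:
  For a 3×3 Jordan block J_3(3): exp(t · J_3(3)) = e^(3t)·(I + t·N + (t^2/2)·N^2), where N is the 3×3 nilpotent shift.

After assembling e^{tJ} and conjugating by P, we get:

e^{tB} =
  [t^2*exp(3*t)/2 + 5*t*exp(3*t) + exp(3*t), t*exp(3*t), -t^2*exp(3*t)/2 - 3*t*exp(3*t)]
  [-t^2*exp(3*t) - 9*t*exp(3*t), -2*t*exp(3*t) + exp(3*t), t^2*exp(3*t) + 5*t*exp(3*t)]
  [t^2*exp(3*t)/2 + 5*t*exp(3*t), t*exp(3*t), -t^2*exp(3*t)/2 - 3*t*exp(3*t) + exp(3*t)]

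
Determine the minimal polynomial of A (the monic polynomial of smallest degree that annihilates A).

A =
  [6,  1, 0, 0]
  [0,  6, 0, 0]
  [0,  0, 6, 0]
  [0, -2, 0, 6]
x^2 - 12*x + 36

The characteristic polynomial is χ_A(x) = (x - 6)^4, so the eigenvalues are known. The minimal polynomial is
  m_A(x) = Π_λ (x − λ)^{k_λ}
where k_λ is the size of the *largest* Jordan block for λ (equivalently, the smallest k with (A − λI)^k v = 0 for every generalised eigenvector v of λ).

  λ = 6: largest Jordan block has size 2, contributing (x − 6)^2

So m_A(x) = (x - 6)^2 = x^2 - 12*x + 36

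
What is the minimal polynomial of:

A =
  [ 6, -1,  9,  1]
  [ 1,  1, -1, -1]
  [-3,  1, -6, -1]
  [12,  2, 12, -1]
x^4 - 6*x^2 - 8*x - 3

The characteristic polynomial is χ_A(x) = (x - 3)*(x + 1)^3, so the eigenvalues are known. The minimal polynomial is
  m_A(x) = Π_λ (x − λ)^{k_λ}
where k_λ is the size of the *largest* Jordan block for λ (equivalently, the smallest k with (A − λI)^k v = 0 for every generalised eigenvector v of λ).

  λ = -1: largest Jordan block has size 3, contributing (x + 1)^3
  λ = 3: largest Jordan block has size 1, contributing (x − 3)

So m_A(x) = (x - 3)*(x + 1)^3 = x^4 - 6*x^2 - 8*x - 3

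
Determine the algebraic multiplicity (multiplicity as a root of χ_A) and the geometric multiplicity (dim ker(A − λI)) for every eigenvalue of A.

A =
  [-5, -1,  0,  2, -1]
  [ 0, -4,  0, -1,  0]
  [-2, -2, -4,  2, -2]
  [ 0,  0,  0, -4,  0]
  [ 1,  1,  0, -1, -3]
λ = -4: alg = 5, geom = 3

Step 1 — factor the characteristic polynomial to read off the algebraic multiplicities:
  χ_A(x) = (x + 4)^5

Step 2 — compute geometric multiplicities via the rank-nullity identity g(λ) = n − rank(A − λI):
  rank(A − (-4)·I) = 2, so dim ker(A − (-4)·I) = n − 2 = 3

Summary:
  λ = -4: algebraic multiplicity = 5, geometric multiplicity = 3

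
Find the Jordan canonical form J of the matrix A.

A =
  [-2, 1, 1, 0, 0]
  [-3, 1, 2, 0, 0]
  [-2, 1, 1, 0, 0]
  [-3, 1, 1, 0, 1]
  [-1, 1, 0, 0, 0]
J_3(0) ⊕ J_2(0)

The characteristic polynomial is
  det(x·I − A) = x^5

Eigenvalues and multiplicities (the geometric multiplicity of λ is n − rank(A − λI), which equals the number of Jordan blocks for λ):
  λ = 0: algebraic multiplicity = 5, geometric multiplicity = 2

Determining the block sizes for each eigenvalue:
  λ = 0: with am = 5 and gm = 2, the partition is not yet determined (e.g. several partitions of 5 into 2 parts exist). Let N = A − (0)·I. Computing rank(N^1) = 3, rank(N^2) = 1, rank(N^3) = 0; the number of blocks of size ≥ j is rank(N^{j−1}) − rank(N^j), giving [2, 2, 1]. So we have 1 block(s) of size 3, 1 block(s) of size 2 → block sizes [3, 2]

Assembling the blocks gives a Jordan form
J =
  [0, 1, 0, 0, 0]
  [0, 0, 1, 0, 0]
  [0, 0, 0, 0, 0]
  [0, 0, 0, 0, 1]
  [0, 0, 0, 0, 0]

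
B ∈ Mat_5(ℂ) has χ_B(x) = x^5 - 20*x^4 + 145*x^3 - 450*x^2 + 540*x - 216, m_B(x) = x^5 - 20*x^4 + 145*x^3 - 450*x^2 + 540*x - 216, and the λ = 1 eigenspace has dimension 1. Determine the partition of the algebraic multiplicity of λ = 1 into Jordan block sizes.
Block sizes for λ = 1: [2]

Step 1 — from the characteristic polynomial, algebraic multiplicity of λ = 1 is 2. From dim ker(B − (1)·I) = 1, there are exactly 1 Jordan blocks for λ = 1.
Step 2 — from the minimal polynomial, the factor (x − 1)^2 tells us the largest block for λ = 1 has size 2.
Step 3 — with total size 2, 1 blocks, and largest block 2, the block sizes (in nonincreasing order) are [2].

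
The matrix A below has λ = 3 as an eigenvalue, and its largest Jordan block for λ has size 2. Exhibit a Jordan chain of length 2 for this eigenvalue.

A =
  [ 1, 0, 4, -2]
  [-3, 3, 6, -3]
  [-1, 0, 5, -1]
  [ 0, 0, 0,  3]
A Jordan chain for λ = 3 of length 2:
v_1 = (-2, -3, -1, 0)ᵀ
v_2 = (1, 0, 0, 0)ᵀ

Let N = A − (3)·I. We want v_2 with N^2 v_2 = 0 but N^1 v_2 ≠ 0; then v_{j-1} := N · v_j for j = 2, …, 2.

Pick v_2 = (1, 0, 0, 0)ᵀ.
Then v_1 = N · v_2 = (-2, -3, -1, 0)ᵀ.

Sanity check: (A − (3)·I) v_1 = (0, 0, 0, 0)ᵀ = 0. ✓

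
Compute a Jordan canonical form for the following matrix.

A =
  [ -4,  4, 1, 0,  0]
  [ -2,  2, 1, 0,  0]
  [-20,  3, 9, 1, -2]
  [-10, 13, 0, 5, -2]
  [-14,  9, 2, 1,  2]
J_1(-2) ⊕ J_3(4) ⊕ J_1(4)

The characteristic polynomial is
  det(x·I − A) = x^5 - 14*x^4 + 64*x^3 - 64*x^2 - 256*x + 512 = (x - 4)^4*(x + 2)

Eigenvalues and multiplicities (the geometric multiplicity of λ is n − rank(A − λI), which equals the number of Jordan blocks for λ):
  λ = -2: algebraic multiplicity = 1, geometric multiplicity = 1
  λ = 4: algebraic multiplicity = 4, geometric multiplicity = 2

Determining the block sizes for each eigenvalue:
  λ = -2: one block (gm = 1), so the single block has size am = 1 → block sizes [1]
  λ = 4: with am = 4 and gm = 2, the partition is not yet determined (e.g. several partitions of 4 into 2 parts exist). Let N = A − (4)·I. Computing rank(N^1) = 3, rank(N^2) = 2, rank(N^3) = 1; the number of blocks of size ≥ j is rank(N^{j−1}) − rank(N^j), giving [2, 1, 1]. So we have 1 block(s) of size 3, 1 block(s) of size 1 → block sizes [3, 1]

Assembling the blocks gives a Jordan form
J =
  [-2, 0, 0, 0, 0]
  [ 0, 4, 1, 0, 0]
  [ 0, 0, 4, 1, 0]
  [ 0, 0, 0, 4, 0]
  [ 0, 0, 0, 0, 4]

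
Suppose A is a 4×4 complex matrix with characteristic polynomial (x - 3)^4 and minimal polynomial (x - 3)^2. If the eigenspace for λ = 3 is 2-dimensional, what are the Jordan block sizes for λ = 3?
Block sizes for λ = 3: [2, 2]

Step 1 — from the characteristic polynomial, algebraic multiplicity of λ = 3 is 4. From dim ker(A − (3)·I) = 2, there are exactly 2 Jordan blocks for λ = 3.
Step 2 — from the minimal polynomial, the factor (x − 3)^2 tells us the largest block for λ = 3 has size 2.
Step 3 — with total size 4, 2 blocks, and largest block 2, the block sizes (in nonincreasing order) are [2, 2].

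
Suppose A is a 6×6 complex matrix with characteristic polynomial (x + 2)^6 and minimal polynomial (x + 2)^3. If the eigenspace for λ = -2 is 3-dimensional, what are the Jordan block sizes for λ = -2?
Block sizes for λ = -2: [3, 2, 1]

Step 1 — from the characteristic polynomial, algebraic multiplicity of λ = -2 is 6. From dim ker(A − (-2)·I) = 3, there are exactly 3 Jordan blocks for λ = -2.
Step 2 — from the minimal polynomial, the factor (x + 2)^3 tells us the largest block for λ = -2 has size 3.
Step 3 — with total size 6, 3 blocks, and largest block 3, the block sizes (in nonincreasing order) are [3, 2, 1].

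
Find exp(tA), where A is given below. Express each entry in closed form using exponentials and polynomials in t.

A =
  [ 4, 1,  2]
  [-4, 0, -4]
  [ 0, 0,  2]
e^{tA} =
  [2*t*exp(2*t) + exp(2*t), t*exp(2*t), 2*t*exp(2*t)]
  [-4*t*exp(2*t), -2*t*exp(2*t) + exp(2*t), -4*t*exp(2*t)]
  [0, 0, exp(2*t)]

Strategy: write A = P · J · P⁻¹ where J is a Jordan canonical form, so e^{tA} = P · e^{tJ} · P⁻¹, and e^{tJ} can be computed block-by-block.

A has Jordan form
J =
  [2, 1, 0]
  [0, 2, 0]
  [0, 0, 2]
(up to reordering of blocks).

Per-block formulas:
  For a 2×2 Jordan block J_2(2): exp(t · J_2(2)) = e^(2t)·(I + t·N), where N is the 2×2 nilpotent shift.
  For a 1×1 block at λ = 2: exp(t · [2]) = [e^(2t)].

After assembling e^{tJ} and conjugating by P, we get:

e^{tA} =
  [2*t*exp(2*t) + exp(2*t), t*exp(2*t), 2*t*exp(2*t)]
  [-4*t*exp(2*t), -2*t*exp(2*t) + exp(2*t), -4*t*exp(2*t)]
  [0, 0, exp(2*t)]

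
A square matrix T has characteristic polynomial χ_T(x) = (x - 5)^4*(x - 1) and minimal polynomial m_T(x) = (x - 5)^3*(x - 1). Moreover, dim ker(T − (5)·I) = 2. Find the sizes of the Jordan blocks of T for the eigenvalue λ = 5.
Block sizes for λ = 5: [3, 1]

Step 1 — from the characteristic polynomial, algebraic multiplicity of λ = 5 is 4. From dim ker(T − (5)·I) = 2, there are exactly 2 Jordan blocks for λ = 5.
Step 2 — from the minimal polynomial, the factor (x − 5)^3 tells us the largest block for λ = 5 has size 3.
Step 3 — with total size 4, 2 blocks, and largest block 3, the block sizes (in nonincreasing order) are [3, 1].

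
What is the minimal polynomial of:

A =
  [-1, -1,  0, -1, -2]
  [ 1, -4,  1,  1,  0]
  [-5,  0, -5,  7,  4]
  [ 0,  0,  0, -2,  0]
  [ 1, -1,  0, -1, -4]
x^4 + 14*x^3 + 72*x^2 + 160*x + 128

The characteristic polynomial is χ_A(x) = (x + 2)^2*(x + 4)^3, so the eigenvalues are known. The minimal polynomial is
  m_A(x) = Π_λ (x − λ)^{k_λ}
where k_λ is the size of the *largest* Jordan block for λ (equivalently, the smallest k with (A − λI)^k v = 0 for every generalised eigenvector v of λ).

  λ = -4: largest Jordan block has size 3, contributing (x + 4)^3
  λ = -2: largest Jordan block has size 1, contributing (x + 2)

So m_A(x) = (x + 2)*(x + 4)^3 = x^4 + 14*x^3 + 72*x^2 + 160*x + 128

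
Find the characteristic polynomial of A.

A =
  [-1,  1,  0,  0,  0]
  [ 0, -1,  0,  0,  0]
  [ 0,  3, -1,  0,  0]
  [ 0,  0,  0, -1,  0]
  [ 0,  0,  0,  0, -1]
x^5 + 5*x^4 + 10*x^3 + 10*x^2 + 5*x + 1

Expanding det(x·I − A) (e.g. by cofactor expansion or by noting that A is similar to its Jordan form J, which has the same characteristic polynomial as A) gives
  χ_A(x) = x^5 + 5*x^4 + 10*x^3 + 10*x^2 + 5*x + 1
which factors as (x + 1)^5. The eigenvalues (with algebraic multiplicities) are λ = -1 with multiplicity 5.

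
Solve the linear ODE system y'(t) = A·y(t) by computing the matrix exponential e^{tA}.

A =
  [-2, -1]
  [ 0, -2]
e^{tA} =
  [exp(-2*t), -t*exp(-2*t)]
  [0, exp(-2*t)]

Strategy: write A = P · J · P⁻¹ where J is a Jordan canonical form, so e^{tA} = P · e^{tJ} · P⁻¹, and e^{tJ} can be computed block-by-block.

A has Jordan form
J =
  [-2,  1]
  [ 0, -2]
(up to reordering of blocks).

Per-block formulas:
  For a 2×2 Jordan block J_2(-2): exp(t · J_2(-2)) = e^(-2t)·(I + t·N), where N is the 2×2 nilpotent shift.

After assembling e^{tJ} and conjugating by P, we get:

e^{tA} =
  [exp(-2*t), -t*exp(-2*t)]
  [0, exp(-2*t)]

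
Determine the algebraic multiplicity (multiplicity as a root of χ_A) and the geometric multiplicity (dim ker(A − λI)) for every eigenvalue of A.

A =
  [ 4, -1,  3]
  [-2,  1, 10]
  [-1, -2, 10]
λ = 5: alg = 3, geom = 1

Step 1 — factor the characteristic polynomial to read off the algebraic multiplicities:
  χ_A(x) = (x - 5)^3

Step 2 — compute geometric multiplicities via the rank-nullity identity g(λ) = n − rank(A − λI):
  rank(A − (5)·I) = 2, so dim ker(A − (5)·I) = n − 2 = 1

Summary:
  λ = 5: algebraic multiplicity = 3, geometric multiplicity = 1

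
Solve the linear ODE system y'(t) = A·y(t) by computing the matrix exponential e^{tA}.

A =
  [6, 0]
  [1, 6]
e^{tA} =
  [exp(6*t), 0]
  [t*exp(6*t), exp(6*t)]

Strategy: write A = P · J · P⁻¹ where J is a Jordan canonical form, so e^{tA} = P · e^{tJ} · P⁻¹, and e^{tJ} can be computed block-by-block.

A has Jordan form
J =
  [6, 1]
  [0, 6]
(up to reordering of blocks).

Per-block formulas:
  For a 2×2 Jordan block J_2(6): exp(t · J_2(6)) = e^(6t)·(I + t·N), where N is the 2×2 nilpotent shift.

After assembling e^{tJ} and conjugating by P, we get:

e^{tA} =
  [exp(6*t), 0]
  [t*exp(6*t), exp(6*t)]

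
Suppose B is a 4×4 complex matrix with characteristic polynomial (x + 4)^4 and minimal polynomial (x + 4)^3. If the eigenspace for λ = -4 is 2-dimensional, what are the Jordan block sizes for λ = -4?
Block sizes for λ = -4: [3, 1]

Step 1 — from the characteristic polynomial, algebraic multiplicity of λ = -4 is 4. From dim ker(B − (-4)·I) = 2, there are exactly 2 Jordan blocks for λ = -4.
Step 2 — from the minimal polynomial, the factor (x + 4)^3 tells us the largest block for λ = -4 has size 3.
Step 3 — with total size 4, 2 blocks, and largest block 3, the block sizes (in nonincreasing order) are [3, 1].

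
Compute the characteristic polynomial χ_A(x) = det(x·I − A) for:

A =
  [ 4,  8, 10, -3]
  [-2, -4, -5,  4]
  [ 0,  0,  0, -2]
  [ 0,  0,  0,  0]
x^4

Expanding det(x·I − A) (e.g. by cofactor expansion or by noting that A is similar to its Jordan form J, which has the same characteristic polynomial as A) gives
  χ_A(x) = x^4
which factors as x^4. The eigenvalues (with algebraic multiplicities) are λ = 0 with multiplicity 4.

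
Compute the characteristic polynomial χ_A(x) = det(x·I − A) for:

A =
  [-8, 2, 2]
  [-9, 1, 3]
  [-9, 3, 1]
x^3 + 6*x^2 + 12*x + 8

Expanding det(x·I − A) (e.g. by cofactor expansion or by noting that A is similar to its Jordan form J, which has the same characteristic polynomial as A) gives
  χ_A(x) = x^3 + 6*x^2 + 12*x + 8
which factors as (x + 2)^3. The eigenvalues (with algebraic multiplicities) are λ = -2 with multiplicity 3.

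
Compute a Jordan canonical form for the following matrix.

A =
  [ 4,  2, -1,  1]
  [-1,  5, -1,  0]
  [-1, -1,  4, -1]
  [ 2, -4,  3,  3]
J_3(4) ⊕ J_1(4)

The characteristic polynomial is
  det(x·I − A) = x^4 - 16*x^3 + 96*x^2 - 256*x + 256 = (x - 4)^4

Eigenvalues and multiplicities (the geometric multiplicity of λ is n − rank(A − λI), which equals the number of Jordan blocks for λ):
  λ = 4: algebraic multiplicity = 4, geometric multiplicity = 2

Determining the block sizes for each eigenvalue:
  λ = 4: with am = 4 and gm = 2, the partition is not yet determined (e.g. several partitions of 4 into 2 parts exist). Let N = A − (4)·I. Computing rank(N^1) = 2, rank(N^2) = 1, rank(N^3) = 0; the number of blocks of size ≥ j is rank(N^{j−1}) − rank(N^j), giving [2, 1, 1]. So we have 1 block(s) of size 3, 1 block(s) of size 1 → block sizes [3, 1]

Assembling the blocks gives a Jordan form
J =
  [4, 1, 0, 0]
  [0, 4, 1, 0]
  [0, 0, 4, 0]
  [0, 0, 0, 4]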